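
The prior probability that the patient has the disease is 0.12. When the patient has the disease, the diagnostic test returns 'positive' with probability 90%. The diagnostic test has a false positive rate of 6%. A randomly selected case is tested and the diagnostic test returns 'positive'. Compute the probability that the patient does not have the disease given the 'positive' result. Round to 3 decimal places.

Let H be the event that the patient has the disease. P(H) = 0.12, so P(¬H) = 0.88. With E the 'positive' result, P(E|H) = 0.9 and P(E|¬H) = 0.06.
P(E) = 0.9·0.12 + 0.06·0.88 = 0.10800 + 0.052800 = 0.16080.
By Bayes' theorem, P(H|E) = 0.10800 / 0.16080 = 0.672. Hence P(¬H|E) = 1 − 0.672 = 0.328.

P(¬H | E) ≈ 0.328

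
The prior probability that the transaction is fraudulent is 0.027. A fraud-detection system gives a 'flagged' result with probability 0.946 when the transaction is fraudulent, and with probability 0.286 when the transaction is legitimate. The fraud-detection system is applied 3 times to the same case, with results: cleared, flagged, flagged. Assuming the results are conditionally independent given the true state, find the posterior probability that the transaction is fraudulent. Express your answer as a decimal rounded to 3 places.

With H the event that the transaction is fraudulent, the joint likelihood of the observed sequence is P(data|H) = 0.054·0.946·0.946 = 0.048325 and P(data|¬H) = 0.714·0.286·0.286 = 0.058402.
Bayes: P(H|data) = 0.027·0.048325 / (0.027·0.048325 + 0.973·0.058402) = 0.0013048/0.058130 = 0.0224.

Posterior P(H) ≈ 0.022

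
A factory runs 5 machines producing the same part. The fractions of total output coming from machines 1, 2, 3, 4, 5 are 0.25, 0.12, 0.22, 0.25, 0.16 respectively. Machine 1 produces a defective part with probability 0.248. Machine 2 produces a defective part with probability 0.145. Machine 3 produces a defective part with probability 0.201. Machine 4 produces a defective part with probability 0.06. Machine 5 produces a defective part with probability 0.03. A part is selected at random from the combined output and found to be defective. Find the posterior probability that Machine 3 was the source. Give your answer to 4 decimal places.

Posterior probability ≈ 0.3083

Tabulate prior·likelihood by source: [1] prior 0.25, lik 0.248, product 0.06200; [2] prior 0.12, lik 0.145, product 0.01740; [3] prior 0.22, lik 0.201, product 0.04422; [4] prior 0.25, lik 0.06, product 0.01500; [5] prior 0.16, lik 0.03, product 0.004800.
Normalizing constant = 0.14342; the posterior for Machine 3 is its product over the sum, 0.04422/0.14342 = 0.3083.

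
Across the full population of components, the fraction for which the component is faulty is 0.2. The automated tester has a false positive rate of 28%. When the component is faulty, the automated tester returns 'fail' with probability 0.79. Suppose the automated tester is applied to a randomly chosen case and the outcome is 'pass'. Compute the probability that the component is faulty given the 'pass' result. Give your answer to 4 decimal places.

Let H be the event that the component is faulty. P(H) = 0.2, so P(¬H) = 0.8. With E the 'pass' result, P(E|H) = 0.21 and P(E|¬H) = 0.72.
P(E) = 0.21·0.2 + 0.72·0.8 = 0.042000 + 0.57600 = 0.61800.
By Bayes' theorem, P(H|E) = 0.042000 / 0.61800 = 0.0680.

P(H | E) ≈ 0.0680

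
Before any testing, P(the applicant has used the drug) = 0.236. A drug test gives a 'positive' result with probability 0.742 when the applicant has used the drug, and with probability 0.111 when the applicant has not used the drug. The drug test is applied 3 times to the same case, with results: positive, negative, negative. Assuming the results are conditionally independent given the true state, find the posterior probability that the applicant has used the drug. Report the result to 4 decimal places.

Posterior P(H) ≈ 0.1481

With H the event that the applicant has used the drug, the joint likelihood of the observed sequence is P(data|H) = 0.742·0.258·0.258 = 0.049390 and P(data|¬H) = 0.111·0.889·0.889 = 0.087726.
Bayes: P(H|data) = 0.236·0.049390 / (0.236·0.049390 + 0.764·0.087726) = 0.011656/0.078679 = 0.1481.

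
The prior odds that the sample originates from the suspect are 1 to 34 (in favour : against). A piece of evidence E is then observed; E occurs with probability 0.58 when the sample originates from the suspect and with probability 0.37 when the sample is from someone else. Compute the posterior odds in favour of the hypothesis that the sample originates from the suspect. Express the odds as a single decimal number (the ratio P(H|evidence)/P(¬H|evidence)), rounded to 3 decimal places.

Prior odds = 1/34 = 0.029412. In log-odds, ln(0.029412) = -3.5264.
Add log likelihood ratio: ln(1.5676) = 0.44953.
Posterior log-odds = -3.0768, so posterior odds = exp(-3.0768) = 0.046105.

Posterior odds ≈ 0.046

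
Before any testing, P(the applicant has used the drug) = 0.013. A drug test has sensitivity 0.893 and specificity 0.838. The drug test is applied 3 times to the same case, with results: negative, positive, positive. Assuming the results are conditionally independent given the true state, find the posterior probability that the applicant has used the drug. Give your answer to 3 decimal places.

With H the event that the applicant has used the drug, the joint likelihood of the observed sequence is P(data|H) = 0.107·0.893·0.893 = 0.085327 and P(data|¬H) = 0.838·0.162·0.162 = 0.021992.
Bayes: P(H|data) = 0.013·0.085327 / (0.013·0.085327 + 0.987·0.021992) = 0.0011093/0.022816 = 0.0486.

Posterior P(H) ≈ 0.049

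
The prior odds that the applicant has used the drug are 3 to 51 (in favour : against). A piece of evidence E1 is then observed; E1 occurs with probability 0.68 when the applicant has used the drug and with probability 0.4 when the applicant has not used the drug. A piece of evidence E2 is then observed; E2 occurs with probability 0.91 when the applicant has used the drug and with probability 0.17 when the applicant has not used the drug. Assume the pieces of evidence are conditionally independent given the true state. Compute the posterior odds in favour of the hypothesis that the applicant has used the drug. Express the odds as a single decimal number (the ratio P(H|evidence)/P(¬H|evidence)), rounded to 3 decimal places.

Prior odds = 3/51 = 0.058824.
Likelihood ratio for E1 = 0.68/0.4 = 1.7000.
Likelihood ratio for E2 = 0.91/0.17 = 5.3529.
Posterior odds = prior odds × LR₁ × LR₂ = 0.53529.

Posterior odds ≈ 0.535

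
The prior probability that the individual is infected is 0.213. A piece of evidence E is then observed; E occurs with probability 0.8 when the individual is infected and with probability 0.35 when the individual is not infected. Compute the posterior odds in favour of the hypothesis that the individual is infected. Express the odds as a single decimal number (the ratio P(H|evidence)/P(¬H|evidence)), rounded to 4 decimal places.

Posterior odds ≈ 0.6186

Prior odds = 0.213/(1−0.213) = 0.27065.
Likelihood ratio for E = 0.8/0.35 = 2.2857.
Posterior odds = prior odds × LR = 0.61862.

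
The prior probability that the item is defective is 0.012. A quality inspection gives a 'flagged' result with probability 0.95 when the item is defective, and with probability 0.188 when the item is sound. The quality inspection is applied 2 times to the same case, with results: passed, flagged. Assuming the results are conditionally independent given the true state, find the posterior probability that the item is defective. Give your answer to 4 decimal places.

Posterior P(H) ≈ 0.0038

With H the event that the item is defective, the joint likelihood of the observed sequence is P(data|H) = 0.05·0.95 = 0.047500 and P(data|¬H) = 0.812·0.188 = 0.15266.
Bayes: P(H|data) = 0.012·0.047500 / (0.012·0.047500 + 0.988·0.15266) = 0.00057000/0.15139 = 0.0038.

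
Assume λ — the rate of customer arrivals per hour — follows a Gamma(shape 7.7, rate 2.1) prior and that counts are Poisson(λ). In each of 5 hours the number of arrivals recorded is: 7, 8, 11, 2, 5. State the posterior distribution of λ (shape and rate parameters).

Posterior: Gamma(shape=40.7, rate=7.1)

The Poisson likelihood adds the total count to the shape and the number of exposure periods to the rate. Here ∑xᵢ = 33 and n = 5, so shape 7.7→40.7 and rate 2.1→7.1.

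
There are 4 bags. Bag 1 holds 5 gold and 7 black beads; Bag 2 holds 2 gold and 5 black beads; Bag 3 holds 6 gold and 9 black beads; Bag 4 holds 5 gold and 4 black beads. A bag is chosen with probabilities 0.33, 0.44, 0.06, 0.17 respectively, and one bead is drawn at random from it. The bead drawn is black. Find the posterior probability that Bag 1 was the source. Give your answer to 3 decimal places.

P(black|Bag 1) = 0.5833; P(black|Bag 2) = 0.7143; P(black|Bag 3) = 0.6; P(black|Bag 4) = 0.4444.
Prior × likelihood for each source: 0.33·0.5833=0.1925, 0.44·0.7143=0.3143, 0.06·0.6=0.03600, 0.17·0.4444=0.07556. Summing gives P(black) = 0.61834.
P(Bag 1 | black) = 0.1925 / 0.61834 = 0.311.

Posterior probability ≈ 0.311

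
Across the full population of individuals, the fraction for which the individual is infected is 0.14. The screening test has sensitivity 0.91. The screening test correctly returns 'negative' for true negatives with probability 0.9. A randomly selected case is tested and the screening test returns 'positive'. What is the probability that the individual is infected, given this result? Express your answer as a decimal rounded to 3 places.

P(H | E) ≈ 0.597

Write H for 'the individual is infected'. Prior odds H:¬H = 0.14/0.86 = 0.16279. For the 'positive' outcome, the likelihood ratio is 0.91/0.1 = 9.1000.
Posterior odds = 0.16279 × 9.1000 = 1.4814, so P(H|E) = 1.4814/(1+1.4814) = 0.597.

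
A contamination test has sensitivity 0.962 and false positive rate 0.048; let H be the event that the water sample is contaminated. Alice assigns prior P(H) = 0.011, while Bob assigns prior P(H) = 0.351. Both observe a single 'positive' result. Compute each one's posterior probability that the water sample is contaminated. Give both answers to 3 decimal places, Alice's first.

P('+'|H) = 0.962, P('+'|¬H) = 0.048.
Alice: numerator 0.962·0.011 = 0.010582; evidence = 0.010582+0.048·0.989 = 0.058054; posterior = 0.182.
Bob: numerator 0.962·0.351 = 0.33766; evidence = 0.33766+0.048·0.649 = 0.36881; posterior = 0.916.

Alice: 0.182; Bob: 0.916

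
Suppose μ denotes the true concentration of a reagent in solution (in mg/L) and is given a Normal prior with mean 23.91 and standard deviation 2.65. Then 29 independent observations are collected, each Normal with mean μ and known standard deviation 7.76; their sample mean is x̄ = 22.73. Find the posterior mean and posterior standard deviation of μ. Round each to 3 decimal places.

Posterior mean ≈ 22.999; posterior SD ≈ 1.266

Prior precision 1/τ₀² = 1/2.65² = 0.142399; data precision n/σ² = 29/7.76² = 0.481587.
Posterior precision = 0.142399 + 0.481587 = 0.623986, giving posterior SD = 1/√0.623986 = 1.266.
Posterior mean = (0.142399·23.91 + 0.481587·22.73) / 0.623986 = 22.999.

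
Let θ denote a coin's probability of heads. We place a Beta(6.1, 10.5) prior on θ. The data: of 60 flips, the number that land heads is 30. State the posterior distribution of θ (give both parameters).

The binomial likelihood is conjugate to the Beta prior: with 30 successes and 30 failures, the posterior is Beta(6.1+30, 10.5+30) = Beta(36.1, 40.5).

Posterior: Beta(36.1, 40.5)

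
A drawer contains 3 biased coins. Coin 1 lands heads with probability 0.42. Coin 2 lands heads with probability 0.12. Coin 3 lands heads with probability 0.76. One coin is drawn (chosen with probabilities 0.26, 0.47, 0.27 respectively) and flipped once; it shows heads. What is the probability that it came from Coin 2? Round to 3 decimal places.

Tabulate prior·likelihood by source: [1] prior 0.26, lik 0.42, product 0.1092; [2] prior 0.47, lik 0.12, product 0.05640; [3] prior 0.27, lik 0.76, product 0.2052.
Normalizing constant = 0.37080; the posterior for Coin 2 is its product over the sum, 0.05640/0.37080 = 0.152.

Posterior probability ≈ 0.152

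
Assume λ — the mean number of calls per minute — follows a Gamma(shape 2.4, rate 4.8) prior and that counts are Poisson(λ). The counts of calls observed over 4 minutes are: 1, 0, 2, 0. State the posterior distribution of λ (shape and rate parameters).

Posterior: Gamma(shape=5.4, rate=8.8)

The Poisson likelihood adds the total count to the shape and the number of exposure periods to the rate. Here ∑xᵢ = 3 and n = 4, so shape 2.4→5.4 and rate 4.8→8.8.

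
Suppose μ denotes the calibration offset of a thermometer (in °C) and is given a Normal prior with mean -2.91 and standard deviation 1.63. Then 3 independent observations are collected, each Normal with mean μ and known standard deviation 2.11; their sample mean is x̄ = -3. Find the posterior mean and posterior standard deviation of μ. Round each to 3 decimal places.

Prior precision 1/τ₀² = 1/1.63² = 0.376378; data precision n/σ² = 3/2.11² = 0.673839.
Posterior precision = 0.376378 + 0.673839 = 1.05022, giving posterior SD = 1/√1.05022 = 0.976.
Posterior mean = (0.376378·-2.91 + 0.673839·-3) / 1.05022 = -2.968.

Posterior mean ≈ -2.968; posterior SD ≈ 0.976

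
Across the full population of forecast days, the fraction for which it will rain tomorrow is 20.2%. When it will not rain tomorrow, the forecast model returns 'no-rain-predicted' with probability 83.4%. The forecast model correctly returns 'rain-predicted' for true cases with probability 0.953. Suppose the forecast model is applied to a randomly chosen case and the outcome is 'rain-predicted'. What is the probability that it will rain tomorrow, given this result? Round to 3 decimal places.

P(H | E) ≈ 0.592

Write H for 'it will rain tomorrow'. Prior odds H:¬H = 0.202/0.798 = 0.25313. For the 'rain-predicted' outcome, the likelihood ratio is 0.953/0.166 = 5.7410.
Posterior odds = 0.25313 × 5.7410 = 1.4532, so P(H|E) = 1.4532/(1+1.4532) = 0.592.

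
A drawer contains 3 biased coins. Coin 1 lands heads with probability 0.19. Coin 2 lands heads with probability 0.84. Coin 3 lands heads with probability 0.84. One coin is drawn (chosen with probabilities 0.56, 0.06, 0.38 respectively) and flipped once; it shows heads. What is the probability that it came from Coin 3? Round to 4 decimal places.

P(heads|C1) = 0.19; P(heads|C2) = 0.84; P(heads|C3) = 0.84.
Prior × likelihood for each source: 0.56·0.19=0.1064, 0.06·0.84=0.05040, 0.38·0.84=0.3192. Summing gives P(heads) = 0.47600.
P(Coin 3 | heads) = 0.3192 / 0.47600 = 0.6706.

Posterior probability ≈ 0.6706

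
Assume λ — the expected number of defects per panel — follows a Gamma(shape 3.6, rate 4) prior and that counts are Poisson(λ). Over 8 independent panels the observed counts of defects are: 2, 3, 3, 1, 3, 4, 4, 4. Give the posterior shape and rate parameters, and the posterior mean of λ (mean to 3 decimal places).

Total count ∑xᵢ = 24 over n = 8 panels.
Gamma is conjugate to the Poisson likelihood: posterior is Gamma(shape = 3.6+24 = 27.6, rate = 4+8 = 12).
Posterior mean = shape/rate = 27.6/12 = 2.300.

Posterior: Gamma(shape=27.6, rate=12); mean ≈ 2.300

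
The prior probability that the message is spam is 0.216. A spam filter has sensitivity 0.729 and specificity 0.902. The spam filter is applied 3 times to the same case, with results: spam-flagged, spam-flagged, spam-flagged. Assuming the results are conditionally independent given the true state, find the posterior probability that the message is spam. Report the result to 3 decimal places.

Posterior P(H) ≈ 0.991

Let H be the event that the message is spam; start with P(H) = 0.216. P('spam-flagged'|H) = 0.729, P('spam-flagged'|¬H) = 0.098.
Update on result 1 ('spam-flagged'): P(H) ← 0.729·0.2160 / (0.729·0.2160 + 0.098·0.7840) = 0.15746/0.23430 = 0.6721.
Update on result 2 ('spam-flagged'): P(H) ← 0.729·0.6721 / (0.729·0.6721 + 0.098·0.3279) = 0.48994/0.52208 = 0.9384.
Update on result 3 ('spam-flagged'): P(H) ← 0.729·0.9384 / (0.729·0.9384 + 0.098·0.0616) = 0.68413/0.69016 = 0.9913.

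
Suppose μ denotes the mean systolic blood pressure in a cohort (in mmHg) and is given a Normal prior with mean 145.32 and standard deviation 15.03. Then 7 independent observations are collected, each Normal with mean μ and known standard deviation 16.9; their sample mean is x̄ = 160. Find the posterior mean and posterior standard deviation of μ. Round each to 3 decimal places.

Prior precision 1/τ₀² = 1/15.03² = 0.00442672; data precision n/σ² = 7/16.9² = 0.0245089.
Posterior precision = 0.00442672 + 0.0245089 = 0.0289357, giving posterior SD = 1/√0.0289357 = 5.879.
Posterior mean = (0.00442672·145.32 + 0.0245089·160) / 0.0289357 = 157.754.

Posterior mean ≈ 157.754; posterior SD ≈ 5.879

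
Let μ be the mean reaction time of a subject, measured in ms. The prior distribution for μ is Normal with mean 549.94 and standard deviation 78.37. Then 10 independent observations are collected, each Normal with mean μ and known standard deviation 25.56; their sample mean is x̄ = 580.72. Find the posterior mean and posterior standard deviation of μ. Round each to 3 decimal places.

Posterior mean ≈ 580.396; posterior SD ≈ 8.040

Prior precision 1/τ₀² = 1/78.37² = 0.00016282; data precision n/σ² = 10/25.56² = 0.0153066.
Posterior precision = 0.00016282 + 0.0153066 = 0.0154694, giving posterior SD = 1/√0.0154694 = 8.040.
Posterior mean = (0.00016282·549.94 + 0.0153066·580.72) / 0.0154694 = 580.396.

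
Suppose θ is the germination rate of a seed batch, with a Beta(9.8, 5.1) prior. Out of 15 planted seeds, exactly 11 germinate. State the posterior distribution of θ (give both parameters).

Posterior: Beta(20.8, 9.1)

Observing 11 successes and 4 failures updates Beta(9.8, 5.1) by adding the success and failure counts to the two shape parameters: α = 9.8+11 = 20.8, β = 5.1+4 = 9.1.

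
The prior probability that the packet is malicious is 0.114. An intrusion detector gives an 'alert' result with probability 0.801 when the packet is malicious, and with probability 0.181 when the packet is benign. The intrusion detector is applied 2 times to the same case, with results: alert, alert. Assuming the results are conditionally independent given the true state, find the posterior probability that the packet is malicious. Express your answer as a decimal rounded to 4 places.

With H the event that the packet is malicious, the joint likelihood of the observed sequence is P(data|H) = 0.801·0.801 = 0.64160 and P(data|¬H) = 0.181·0.181 = 0.032761.
Bayes: P(H|data) = 0.114·0.64160 / (0.114·0.64160 + 0.886·0.032761) = 0.073143/0.10217 = 0.7159.

Posterior P(H) ≈ 0.7159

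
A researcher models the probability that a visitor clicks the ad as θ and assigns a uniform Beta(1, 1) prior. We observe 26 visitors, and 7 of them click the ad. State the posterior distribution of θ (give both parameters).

Posterior: Beta(8, 20)

The binomial likelihood is conjugate to the Beta prior: with 7 successes and 19 failures, the posterior is Beta(1+7, 1+19) = Beta(8, 20).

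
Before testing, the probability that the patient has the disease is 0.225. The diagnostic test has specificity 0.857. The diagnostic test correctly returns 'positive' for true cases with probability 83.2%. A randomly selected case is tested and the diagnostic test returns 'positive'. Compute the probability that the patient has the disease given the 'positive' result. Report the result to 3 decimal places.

Let H be the event that the patient has the disease. P(H) = 0.225, so P(¬H) = 0.775. With E the 'positive' result, P(E|H) = 0.832 and P(E|¬H) = 0.143.
P(E) = 0.832·0.225 + 0.143·0.775 = 0.18720 + 0.11082 = 0.29802.
By Bayes' theorem, P(H|E) = 0.18720 / 0.29802 = 0.628.

P(H | E) ≈ 0.628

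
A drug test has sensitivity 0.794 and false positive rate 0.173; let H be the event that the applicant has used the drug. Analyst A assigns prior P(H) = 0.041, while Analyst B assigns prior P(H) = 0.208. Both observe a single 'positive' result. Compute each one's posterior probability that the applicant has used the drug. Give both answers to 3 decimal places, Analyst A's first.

The likelihood ratio for a 'positive' result is 0.794/0.173 = 4.5896.
Analyst A: prior odds 0.041/0.959 = 0.042753; posterior odds 0.19622; posterior probability 0.164.
Analyst B: prior odds 0.208/0.792 = 0.26263; posterior odds 1.2053; posterior probability 0.547.

Analyst A: 0.164; Analyst B: 0.547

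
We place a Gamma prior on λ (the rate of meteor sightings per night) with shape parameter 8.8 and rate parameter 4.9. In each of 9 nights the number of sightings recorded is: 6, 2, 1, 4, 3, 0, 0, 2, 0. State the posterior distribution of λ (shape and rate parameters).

Posterior: Gamma(shape=26.8, rate=13.9)

Total count ∑xᵢ = 18 over n = 9 nights.
Gamma is conjugate to the Poisson likelihood: posterior is Gamma(shape = 8.8+18 = 26.8, rate = 4.9+9 = 13.9).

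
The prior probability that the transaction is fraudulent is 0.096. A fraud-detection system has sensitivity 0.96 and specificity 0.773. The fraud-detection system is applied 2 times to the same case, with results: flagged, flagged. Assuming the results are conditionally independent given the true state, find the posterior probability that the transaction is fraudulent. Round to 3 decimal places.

With H the event that the transaction is fraudulent, the joint likelihood of the observed sequence is P(data|H) = 0.96·0.96 = 0.92160 and P(data|¬H) = 0.227·0.227 = 0.051529.
Bayes: P(H|data) = 0.096·0.92160 / (0.096·0.92160 + 0.904·0.051529) = 0.088474/0.13506 = 0.6551.

Posterior P(H) ≈ 0.655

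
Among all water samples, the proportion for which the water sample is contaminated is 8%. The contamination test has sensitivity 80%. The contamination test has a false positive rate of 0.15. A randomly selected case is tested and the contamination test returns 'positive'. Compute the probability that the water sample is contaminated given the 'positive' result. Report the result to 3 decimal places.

P(H | E) ≈ 0.317

Let H be the event that the water sample is contaminated. P(H) = 0.08, so P(¬H) = 0.92. With E the 'positive' result, P(E|H) = 0.8 and P(E|¬H) = 0.15.
P(E) = 0.8·0.08 + 0.15·0.92 = 0.064000 + 0.13800 = 0.20200.
By Bayes' theorem, P(H|E) = 0.064000 / 0.20200 = 0.317.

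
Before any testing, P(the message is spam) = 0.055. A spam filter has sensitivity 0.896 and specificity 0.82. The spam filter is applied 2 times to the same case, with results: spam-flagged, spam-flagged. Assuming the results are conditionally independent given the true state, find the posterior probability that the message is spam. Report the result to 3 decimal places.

Let H be the event that the message is spam; start with P(H) = 0.055. P('spam-flagged'|H) = 0.896, P('spam-flagged'|¬H) = 0.18.
Update on result 1 ('spam-flagged'): P(H) ← 0.896·0.0550 / (0.896·0.0550 + 0.18·0.9450) = 0.049280/0.21938 = 0.2246.
Update on result 2 ('spam-flagged'): P(H) ← 0.896·0.2246 / (0.896·0.2246 + 0.18·0.7754) = 0.20127/0.34084 = 0.5905.

Posterior P(H) ≈ 0.591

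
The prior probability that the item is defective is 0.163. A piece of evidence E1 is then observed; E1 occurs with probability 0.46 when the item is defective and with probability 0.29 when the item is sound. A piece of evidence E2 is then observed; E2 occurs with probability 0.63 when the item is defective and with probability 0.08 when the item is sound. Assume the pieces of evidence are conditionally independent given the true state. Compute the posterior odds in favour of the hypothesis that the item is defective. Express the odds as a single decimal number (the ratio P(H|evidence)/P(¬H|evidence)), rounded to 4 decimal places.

Prior odds = 0.163/(1−0.163) = 0.19474. In log-odds, ln(0.19474) = -1.6361.
Add log likelihood ratios: ln(1.5862) + ln(7.8750) = 2.5250.
Posterior log-odds = 0.88896, so posterior odds = exp(0.88896) = 2.4326.

Posterior odds ≈ 2.4326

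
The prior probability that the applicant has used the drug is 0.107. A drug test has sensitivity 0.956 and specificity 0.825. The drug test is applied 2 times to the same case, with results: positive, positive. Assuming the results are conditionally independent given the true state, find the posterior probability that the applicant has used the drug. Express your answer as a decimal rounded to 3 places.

With H the event that the applicant has used the drug, the joint likelihood of the observed sequence is P(data|H) = 0.956·0.956 = 0.91394 and P(data|¬H) = 0.175·0.175 = 0.030625.
Bayes: P(H|data) = 0.107·0.91394 / (0.107·0.91394 + 0.893·0.030625) = 0.097791/0.12514 = 0.7815.

Posterior P(H) ≈ 0.781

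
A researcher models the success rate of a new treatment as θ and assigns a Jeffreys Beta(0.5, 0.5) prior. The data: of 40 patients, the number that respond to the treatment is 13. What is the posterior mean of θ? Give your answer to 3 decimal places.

Posterior mean ≈ 0.329

The binomial likelihood is conjugate to the Beta prior: with 13 successes and 27 failures, the posterior is Beta(0.5+13, 0.5+27) = Beta(13.5, 27.5).
Posterior mean = α/(α+β) = 13.5/41 = 0.329.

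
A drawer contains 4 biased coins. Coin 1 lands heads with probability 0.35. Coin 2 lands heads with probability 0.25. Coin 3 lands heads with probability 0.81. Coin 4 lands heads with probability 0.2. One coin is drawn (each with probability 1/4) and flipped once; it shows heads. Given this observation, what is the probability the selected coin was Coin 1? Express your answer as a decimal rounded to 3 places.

Tabulate prior·likelihood by source: [1] prior 0.25, lik 0.35, product 0.08750; [2] prior 0.25, lik 0.25, product 0.06250; [3] prior 0.25, lik 0.81, product 0.2025; [4] prior 0.25, lik 0.2, product 0.05000.
Normalizing constant = 0.40250; the posterior for Coin 1 is its product over the sum, 0.08750/0.40250 = 0.217.

Posterior probability ≈ 0.217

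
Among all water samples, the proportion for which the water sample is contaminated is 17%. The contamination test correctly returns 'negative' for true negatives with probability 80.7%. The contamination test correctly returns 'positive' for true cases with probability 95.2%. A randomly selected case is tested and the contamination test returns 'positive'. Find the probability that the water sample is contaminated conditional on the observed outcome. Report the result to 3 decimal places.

Let H be the event that the water sample is contaminated. P(H) = 0.17, so P(¬H) = 0.83. With E the 'positive' result, P(E|H) = 0.952 and P(E|¬H) = 0.193.
P(E) = 0.952·0.17 + 0.193·0.83 = 0.16184 + 0.16019 = 0.32203.
By Bayes' theorem, P(H|E) = 0.16184 / 0.32203 = 0.503.

P(H | E) ≈ 0.503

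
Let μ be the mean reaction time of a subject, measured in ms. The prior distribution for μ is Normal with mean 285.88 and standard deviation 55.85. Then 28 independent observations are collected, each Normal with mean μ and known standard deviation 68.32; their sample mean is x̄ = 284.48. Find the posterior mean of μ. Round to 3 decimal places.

Prior precision 1/τ₀² = 1/55.85² = 0.00032059; data precision n/σ² = 28/68.32² = 0.00599877.
Posterior precision = 0.00032059 + 0.00599877 = 0.00631936.
Posterior mean = (0.00032059·285.88 + 0.00599877·284.48) / 0.00631936 = 284.551.

Posterior mean ≈ 284.551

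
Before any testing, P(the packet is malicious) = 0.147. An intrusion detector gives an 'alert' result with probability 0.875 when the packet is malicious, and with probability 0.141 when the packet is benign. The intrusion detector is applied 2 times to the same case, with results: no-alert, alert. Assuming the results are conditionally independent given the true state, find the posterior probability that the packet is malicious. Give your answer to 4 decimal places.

With H the event that the packet is malicious, the joint likelihood of the observed sequence is P(data|H) = 0.125·0.875 = 0.10938 and P(data|¬H) = 0.859·0.141 = 0.12112.
Bayes: P(H|data) = 0.147·0.10938 / (0.147·0.10938 + 0.853·0.12112) = 0.016078/0.11939 = 0.1347.

Posterior P(H) ≈ 0.1347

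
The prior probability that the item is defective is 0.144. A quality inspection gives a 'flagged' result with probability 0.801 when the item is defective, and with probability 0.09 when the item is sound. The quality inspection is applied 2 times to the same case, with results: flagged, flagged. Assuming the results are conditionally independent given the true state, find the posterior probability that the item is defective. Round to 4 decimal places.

Posterior P(H) ≈ 0.9302

Let H be the event that the item is defective; start with P(H) = 0.144. P('flagged'|H) = 0.801, P('flagged'|¬H) = 0.09.
Update on result 1 ('flagged'): P(H) ← 0.801·0.1440 / (0.801·0.1440 + 0.09·0.8560) = 0.11534/0.19238 = 0.5996.
Update on result 2 ('flagged'): P(H) ← 0.801·0.5996 / (0.801·0.5996 + 0.09·0.4004) = 0.48024/0.51628 = 0.9302.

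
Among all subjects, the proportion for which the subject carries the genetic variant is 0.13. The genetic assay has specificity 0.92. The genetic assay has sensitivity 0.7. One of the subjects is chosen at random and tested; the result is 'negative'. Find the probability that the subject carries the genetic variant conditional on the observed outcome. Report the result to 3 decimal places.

Let H be the event that the subject carries the genetic variant. P(H) = 0.13, so P(¬H) = 0.87. With E the 'negative' result, P(E|H) = 0.3 and P(E|¬H) = 0.92.
P(E) = 0.3·0.13 + 0.92·0.87 = 0.039000 + 0.80040 = 0.83940.
By Bayes' theorem, P(H|E) = 0.039000 / 0.83940 = 0.046.

P(H | E) ≈ 0.046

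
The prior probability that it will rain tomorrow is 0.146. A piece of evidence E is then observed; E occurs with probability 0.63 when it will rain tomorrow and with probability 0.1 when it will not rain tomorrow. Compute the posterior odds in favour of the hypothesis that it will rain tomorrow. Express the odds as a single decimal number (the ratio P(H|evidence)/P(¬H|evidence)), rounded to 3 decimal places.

Prior odds = 0.146/(1−0.146) = 0.17096. In log-odds, ln(0.17096) = -1.7663.
Add log likelihood ratio: ln(6.3000) = 1.8405.
Posterior log-odds = 0.074225, so posterior odds = exp(0.074225) = 1.0770.

Posterior odds ≈ 1.077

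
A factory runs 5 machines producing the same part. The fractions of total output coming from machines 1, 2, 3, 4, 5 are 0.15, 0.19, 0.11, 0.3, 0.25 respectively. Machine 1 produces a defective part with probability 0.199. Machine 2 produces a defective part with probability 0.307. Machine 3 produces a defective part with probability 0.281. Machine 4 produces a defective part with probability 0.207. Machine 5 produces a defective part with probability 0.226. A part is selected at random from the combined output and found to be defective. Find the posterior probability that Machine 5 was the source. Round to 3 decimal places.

P(defective|M1) = 0.199; P(defective|M2) = 0.307; P(defective|M3) = 0.281; P(defective|M4) = 0.207; P(defective|M5) = 0.226.
Prior × likelihood for each source: 0.15·0.199=0.02985, 0.19·0.307=0.05833, 0.11·0.281=0.03091, 0.3·0.207=0.06210, 0.25·0.226=0.05650. Summing gives P(defective) = 0.23769.
P(Machine 5 | defective) = 0.05650 / 0.23769 = 0.238.

Posterior probability ≈ 0.238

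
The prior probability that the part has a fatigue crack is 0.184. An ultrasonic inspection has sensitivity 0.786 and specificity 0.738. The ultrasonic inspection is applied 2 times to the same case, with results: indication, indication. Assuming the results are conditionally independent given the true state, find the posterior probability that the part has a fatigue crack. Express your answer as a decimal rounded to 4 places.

Let H be the event that the part has a fatigue crack; start with P(H) = 0.184. P('indication'|H) = 0.786, P('indication'|¬H) = 0.262.
Update on result 1 ('indication'): P(H) ← 0.786·0.1840 / (0.786·0.1840 + 0.262·0.8160) = 0.14462/0.35842 = 0.4035.
Update on result 2 ('indication'): P(H) ← 0.786·0.4035 / (0.786·0.4035 + 0.262·0.5965) = 0.31716/0.47344 = 0.6699.

Posterior P(H) ≈ 0.6699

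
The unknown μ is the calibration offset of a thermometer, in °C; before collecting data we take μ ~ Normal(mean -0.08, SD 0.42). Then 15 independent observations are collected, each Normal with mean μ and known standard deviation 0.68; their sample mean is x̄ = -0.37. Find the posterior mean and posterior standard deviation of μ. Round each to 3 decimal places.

With known σ, the Normal prior is conjugate. Weight on the data is w = (n/σ²)/(n/σ² + 1/τ₀²) = 32.4394/(32.4394+5.66893) = 0.85124.
Posterior mean = w·x̄ + (1−w)·μ₀ = 0.85124·-0.37 + 0.14876·-0.08 = -0.327. Posterior variance = 1/(32.4394+5.66893) = 0.0262409, so SD = 0.162.

Posterior mean ≈ -0.327; posterior SD ≈ 0.162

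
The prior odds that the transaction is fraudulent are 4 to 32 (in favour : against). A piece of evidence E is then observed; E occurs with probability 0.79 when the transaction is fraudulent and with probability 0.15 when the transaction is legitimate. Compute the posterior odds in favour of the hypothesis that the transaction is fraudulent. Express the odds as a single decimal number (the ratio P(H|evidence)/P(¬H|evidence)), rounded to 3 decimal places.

Prior odds = 4/32 = 0.12500. In log-odds, ln(0.12500) = -2.0794.
Add log likelihood ratio: ln(5.2667) = 1.6614.
Posterior log-odds = -0.41804, so posterior odds = exp(-0.41804) = 0.65833.

Posterior odds ≈ 0.658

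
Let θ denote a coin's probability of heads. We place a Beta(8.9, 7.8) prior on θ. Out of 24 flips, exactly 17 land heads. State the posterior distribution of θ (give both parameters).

Posterior: Beta(25.9, 14.8)

The binomial likelihood is conjugate to the Beta prior: with 17 successes and 7 failures, the posterior is Beta(8.9+17, 7.8+7) = Beta(25.9, 14.8).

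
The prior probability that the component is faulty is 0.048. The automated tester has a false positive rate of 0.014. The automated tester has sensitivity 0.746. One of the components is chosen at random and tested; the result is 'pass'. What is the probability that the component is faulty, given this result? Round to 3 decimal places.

P(H | E) ≈ 0.013

Write H for 'the component is faulty'. Prior odds H:¬H = 0.048/0.952 = 0.050420. For the 'pass' outcome, the likelihood ratio is 0.254/0.986 = 0.25761.
Posterior odds = 0.050420 × 0.25761 = 0.012989, so P(H|E) = 0.012989/(1+0.012989) = 0.013.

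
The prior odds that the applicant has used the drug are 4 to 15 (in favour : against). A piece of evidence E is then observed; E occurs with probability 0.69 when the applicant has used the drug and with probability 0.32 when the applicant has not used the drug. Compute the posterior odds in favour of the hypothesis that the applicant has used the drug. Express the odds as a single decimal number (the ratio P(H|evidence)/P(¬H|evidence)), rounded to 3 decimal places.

Prior odds = 4/15 = 0.26667. In log-odds, ln(0.26667) = -1.3218.
Add log likelihood ratio: ln(2.1562) = 0.76837.
Posterior log-odds = -0.55339, so posterior odds = exp(-0.55339) = 0.57500.

Posterior odds ≈ 0.575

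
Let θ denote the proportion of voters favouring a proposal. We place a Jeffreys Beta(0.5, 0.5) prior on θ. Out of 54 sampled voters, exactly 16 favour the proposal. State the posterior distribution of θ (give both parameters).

Observing 16 successes and 38 failures updates Beta(0.5, 0.5) by adding the success and failure counts to the two shape parameters: α = 0.5+16 = 16.5, β = 0.5+38 = 38.5.

Posterior: Beta(16.5, 38.5)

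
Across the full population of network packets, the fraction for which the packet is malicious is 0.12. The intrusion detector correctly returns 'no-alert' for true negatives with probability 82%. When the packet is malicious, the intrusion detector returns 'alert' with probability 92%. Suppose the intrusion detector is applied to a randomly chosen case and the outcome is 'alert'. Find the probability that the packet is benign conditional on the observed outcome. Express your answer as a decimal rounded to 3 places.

P(¬H | E) ≈ 0.589

Write H for 'the packet is malicious'. Prior odds H:¬H = 0.12/0.88 = 0.13636. For the 'alert' outcome, the likelihood ratio is 0.92/0.18 = 5.1111.
Posterior odds = 0.13636 × 5.1111 = 0.69697, so P(H|E) = 0.69697/(1+0.69697) = 0.411. Then P(¬H|E) = 1 − 0.411 = 0.589.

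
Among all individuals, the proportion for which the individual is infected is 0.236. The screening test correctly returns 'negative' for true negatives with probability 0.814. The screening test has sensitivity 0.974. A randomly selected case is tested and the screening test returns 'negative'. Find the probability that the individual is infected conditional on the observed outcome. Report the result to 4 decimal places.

Let H be the event that the individual is infected. P(H) = 0.236, so P(¬H) = 0.764. With E the 'negative' result, P(E|H) = 0.026 and P(E|¬H) = 0.814.
P(E) = 0.026·0.236 + 0.814·0.764 = 0.0061360 + 0.62190 = 0.62803.
By Bayes' theorem, P(H|E) = 0.0061360 / 0.62803 = 0.0098.

P(H | E) ≈ 0.0098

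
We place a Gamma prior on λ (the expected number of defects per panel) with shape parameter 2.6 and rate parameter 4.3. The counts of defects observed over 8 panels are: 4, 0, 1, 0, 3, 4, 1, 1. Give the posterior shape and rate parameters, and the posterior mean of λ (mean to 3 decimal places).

Posterior: Gamma(shape=16.6, rate=12.3); mean ≈ 1.350

The Poisson likelihood adds the total count to the shape and the number of exposure periods to the rate. Here ∑xᵢ = 14 and n = 8, so shape 2.6→16.6 and rate 4.3→12.3.
Posterior mean = shape/rate = 16.6/12.3 = 1.350.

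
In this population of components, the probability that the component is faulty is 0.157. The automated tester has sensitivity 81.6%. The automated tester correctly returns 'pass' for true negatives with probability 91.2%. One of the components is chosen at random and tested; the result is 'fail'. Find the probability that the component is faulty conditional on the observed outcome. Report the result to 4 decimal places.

P(H | E) ≈ 0.6333

Write H for 'the component is faulty'. Prior odds H:¬H = 0.157/0.843 = 0.18624. For the 'fail' outcome, the likelihood ratio is 0.816/0.088 = 9.2727.
Posterior odds = 0.18624 × 9.2727 = 1.7269, so P(H|E) = 1.7269/(1+1.7269) = 0.6333.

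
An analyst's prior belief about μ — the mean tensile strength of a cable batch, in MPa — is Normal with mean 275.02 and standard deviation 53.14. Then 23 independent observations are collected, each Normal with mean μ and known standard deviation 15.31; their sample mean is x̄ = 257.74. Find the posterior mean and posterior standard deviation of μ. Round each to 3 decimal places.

Prior precision 1/τ₀² = 1/53.14² = 0.00035413; data precision n/σ² = 23/15.31² = 0.0981245.
Posterior precision = 0.00035413 + 0.0981245 = 0.0984786, giving posterior SD = 1/√0.0984786 = 3.187.
Posterior mean = (0.00035413·275.02 + 0.0981245·257.74) / 0.0984786 = 257.802.

Posterior mean ≈ 257.802; posterior SD ≈ 3.187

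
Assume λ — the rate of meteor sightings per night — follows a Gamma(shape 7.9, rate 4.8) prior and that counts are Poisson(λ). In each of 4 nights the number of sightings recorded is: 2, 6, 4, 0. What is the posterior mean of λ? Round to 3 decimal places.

Posterior mean ≈ 2.261

The Poisson likelihood adds the total count to the shape and the number of exposure periods to the rate. Here ∑xᵢ = 12 and n = 4, so shape 7.9→19.9 and rate 4.8→8.8.
E[λ | data] = 19.9/8.8 = 2.261.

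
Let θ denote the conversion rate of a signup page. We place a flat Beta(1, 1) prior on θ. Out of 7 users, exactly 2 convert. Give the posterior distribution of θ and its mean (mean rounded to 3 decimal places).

Posterior: Beta(3, 6); mean ≈ 0.333

Observing 2 successes and 5 failures updates Beta(1, 1) by adding the success and failure counts to the two shape parameters: α = 1+2 = 3, β = 1+5 = 6.
E[θ | data] = 3/(3+6) = 0.333.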